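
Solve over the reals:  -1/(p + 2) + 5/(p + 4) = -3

Multiply both sides by (p + 2)(p + 4):
-(p + 4) + 5(p + 2) = -3(p + 2)(p + 4).
Expand and collect terms: -3p² - 22p - 30 = 0.
By the quadratic formula, p = (22 ± √124) / -6, so p ≈ -5.5226 or p ≈ -1.8107.
Neither value makes a denominator zero (p ≠ -2, p ≠ -4), so both are valid.

p = -5.5226 or p = -1.8107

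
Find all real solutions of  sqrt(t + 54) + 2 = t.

t = 10

Isolate the radical: sqrt(t + 54) = t - 2.
Square both sides: t + 54 = (t - 2)^2.
Expand and rearrange: t^2 - 5t - 50 = 0.
Solving gives t = 10 or t = -5.
Check each candidate in the original equation:
  t = 10: sqrt(64) = 8, while t - 2 = 8 — valid.
  t = -5: sqrt(49) = 7, while t - 2 = -7 — extraneous.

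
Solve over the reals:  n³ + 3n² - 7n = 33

n = 3

Rearrange: n³ + 3n² - 7n - 33 = 0.
Possible rational roots are divisors of -33. Testing n = 3 gives 0, so (n - 3) is a factor.
Divide: n³ + 3n² - 7n - 33 = (n - 3)(n² + 6n + 11).
The quadratic n² + 6n + 11 has discriminant -8 < 0, so no further real roots.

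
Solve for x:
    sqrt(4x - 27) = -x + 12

x = 9

Square both sides: 4x - 27 = (-x + 12)^2.
Expand and rearrange: x^2 - 28x + 171 = 0.
Solving gives x = 19 or x = 9.
Check each candidate in the original equation:
  x = 19: sqrt(49) = 7, while -x + 12 = -7 — extraneous.
  x = 9: sqrt(9) = 3, while -x + 12 = 3 — valid.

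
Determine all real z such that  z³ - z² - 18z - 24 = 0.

Possible rational roots are divisors of -24. Testing z = -2 gives 0, so (z + 2) is a factor.
Divide: z³ - z² - 18z - 24 = (z + 2)(z² - 3z - 12).
Apply the quadratic formula to z² - 3z - 12 = 0: z = (3 ± √57)/2, i.e. z ≈ 5.2749 or z ≈ -2.2749.

z = -2.2749 or z = -2 or z = 5.2749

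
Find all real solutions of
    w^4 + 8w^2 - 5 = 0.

Let u = w^2. The equation becomes u^2 + 8u - 5 = 0.
By the quadratic formula, u = -4 + sqrt(21) or u = -sqrt(21) - 4.
w^2 = -4 + sqrt(21) gives w = +/-sqrt(-4 + sqrt(21)) ~= +/-0.7633.
w^2 = -sqrt(21) - 4 < 0 has no real solution.

w = -0.7633 or w = 0.7633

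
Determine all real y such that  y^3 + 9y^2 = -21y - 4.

y = -4.7913 or y = -4 or y = -0.2087

Rearrange: y^3 + 9y^2 + 21y + 4 = 0.
Possible rational roots are divisors of 4. Testing y = -4 gives 0, so (y + 4) is a factor.
Divide: y^3 + 9y^2 + 21y + 4 = (y + 4)(y^2 + 5y + 1).
Apply the quadratic formula to y^2 + 5y + 1 = 0: y = (-5 +/- sqrt(21))/2, i.e. y ~= -0.2087 or y ~= -4.7913.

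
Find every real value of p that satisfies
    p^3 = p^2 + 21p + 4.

Rearrange: p^3 - p^2 - 21p - 4 = 0.
Possible rational roots are divisors of -4. Testing p = -4 gives 0, so (p + 4) is a factor.
Divide: p^3 - p^2 - 21p - 4 = (p + 4)(p^2 - 5p - 1).
Apply the quadratic formula to p^2 - 5p - 1 = 0: p = (5 +/- sqrt(29))/2, i.e. p ~= 5.1926 or p ~= -0.1926.

p = -4 or p = -0.1926 or p = 5.1926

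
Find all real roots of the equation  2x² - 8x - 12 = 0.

Discriminant: (-8)² − 4·2·(-12) = 160.
Quadratic formula: x = (8 ± √160) / 4.
So x = 2 + √(10) ≈ 5.1623 or x = 2 - √(10) ≈ -1.1623.

x = -1.1623 or x = 5.1623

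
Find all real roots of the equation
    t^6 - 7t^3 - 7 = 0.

t = -0.961 or t = 1.9906

Let u = t^3. The equation becomes u^2 - 7u - 7 = 0.
By the quadratic formula, u = 7/2 + sqrt(77)/2 or u = 7/2 - sqrt(77)/2.
t^3 = 7/2 + sqrt(77)/2 gives t = (7/2 + sqrt(77)/2)^(1/3) ~= 1.9906.
t^3 = 7/2 - sqrt(77)/2 gives t = -(-7/2 + sqrt(77)/2)^(1/3) ~= -0.961.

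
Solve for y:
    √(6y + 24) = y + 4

y = -4 or y = 2

Square both sides: 6y + 24 = (y + 4)².
Expand and rearrange: y² + 2y - 8 = 0.
Solving gives y = 2 or y = -4.
Check each candidate in the original equation:
  y = 2: √(36) = 6, while y + 4 = 6 — valid.
  y = -4: √(0) = 0, while y + 4 = 0 — valid.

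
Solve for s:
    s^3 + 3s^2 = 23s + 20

Rearrange: s^3 + 3s^2 - 23s - 20 = 0.
Possible rational roots are divisors of -20. Testing s = 4 gives 0, so (s - 4) is a factor.
Divide: s^3 + 3s^2 - 23s - 20 = (s - 4)(s^2 + 7s + 5).
Apply the quadratic formula to s^2 + 7s + 5 = 0: s = (-7 +/- sqrt(29))/2, i.e. s ~= -0.8074 or s ~= -6.1926.

s = -6.1926 or s = -0.8074 or s = 4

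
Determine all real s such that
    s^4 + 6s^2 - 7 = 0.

s = -1 or s = 1

Let u = s^2. The equation becomes u^2 + 6u - 7 = 0.
Factor: (u - 1)(u + 7) = 0, so u = 1 or u = -7.
s^2 = 1 gives s = +/-1.
s^2 = -7 < 0 has no real solution.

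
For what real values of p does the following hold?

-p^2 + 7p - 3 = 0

Discriminant: (7)^2 - 4*(-1)*(-3) = 37.
Quadratic formula: p = (-7 +/- sqrt(37)) / (-2).
So p = 7/2 - sqrt(37)/2 ~= 0.4586 or p = sqrt(37)/2 + 7/2 ~= 6.5414.

p = 0.4586 or p = 6.5414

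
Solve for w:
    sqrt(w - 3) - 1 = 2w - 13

w = 7

Isolate the radical: sqrt(w - 3) = 2w - 12.
Square both sides: w - 3 = (2w - 12)^2.
Expand and rearrange: 4w^2 - 49w + 147 = 0.
Solving gives w = 7 or w = 5.25.
Check each candidate in the original equation:
  w = 7: sqrt(4) = 2, while 2w - 12 = 2 — valid.
  w = 5.25: sqrt(2.25) = 1.5, while 2w - 12 = -1.5 — extraneous.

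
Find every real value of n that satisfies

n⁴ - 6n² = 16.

n = -2.8284 or n = 2.8284

Let u = n². The equation becomes u² - 6u - 16 = 0.
Factor: (u - 8)(u + 2) = 0, so u = 8 or u = -2.
n² = 8 gives n = ±2·√(2) ≈ ±2.8284.
n² = -2 < 0 has no real solution.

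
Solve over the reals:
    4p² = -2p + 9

Rearrange to standard form: 4p² + 2p - 9 = 0.
Discriminant: (2)² − 4·4·(-9) = 148.
Quadratic formula: p = (-2 ± √148) / 8.
So p = -1/4 + √(37)/4 ≈ 1.2707 or p = -√(37)/4 - 1/4 ≈ -1.7707.

p = -1.7707 or p = 1.2707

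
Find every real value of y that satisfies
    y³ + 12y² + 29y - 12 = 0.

y = -8.3589 or y = -4 or y = 0.3589

Possible rational roots are divisors of -12. Testing y = -4 gives 0, so (y + 4) is a factor.
Divide: y³ + 12y² + 29y - 12 = (y + 4)(y² + 8y - 3).
Apply the quadratic formula to y² + 8y - 3 = 0: y = (-8 ± √76)/2, i.e. y ≈ 0.3589 or y ≈ -8.3589.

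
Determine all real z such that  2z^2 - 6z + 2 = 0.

z = 0.382 or z = 2.618

Discriminant: (-6)^2 - 4*2*2 = 20.
Quadratic formula: z = (6 +/- sqrt(20)) / 4.
So z = sqrt(5)/2 + 3/2 ~= 2.618 or z = 3/2 - sqrt(5)/2 ~= 0.382.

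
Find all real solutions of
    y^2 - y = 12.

y = -3 or y = 4

Bring every term to one side: y^2 - y - 12 = 0.
Factor: (y - 4)(y + 3) = 0.
So y = 4 or y = -3.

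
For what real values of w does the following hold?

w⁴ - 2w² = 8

Let u = w². The equation becomes u² - 2u - 8 = 0.
Factor: (u - 4)(u + 2) = 0, so u = 4 or u = -2.
w² = 4 gives w = ±2.
w² = -2 < 0 has no real solution.

w = -2 or w = 2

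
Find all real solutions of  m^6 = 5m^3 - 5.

m = 1.1139 or m = 1.5352

Let u = m^3. The equation becomes u^2 - 5u + 5 = 0.
By the quadratic formula, u = sqrt(5)/2 + 5/2 or u = 5/2 - sqrt(5)/2.
m^3 = sqrt(5)/2 + 5/2 gives m = (sqrt(5)/2 + 5/2)^(1/3) ~= 1.5352.
m^3 = 5/2 - sqrt(5)/2 gives m = (5/2 - sqrt(5)/2)^(1/3) ~= 1.1139.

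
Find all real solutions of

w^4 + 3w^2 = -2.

Let u = w^2. The equation becomes u^2 + 3u + 2 = 0.
Factor: (u + 1)(u + 2) = 0, so u = -1 or u = -2.
w^2 = -1 < 0 has no real solution.
w^2 = -2 < 0 has no real solution.

No real solutions.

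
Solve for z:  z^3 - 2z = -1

z = -1.618 or z = 0.618 or z = 1

Rearrange: z^3 - 2z + 1 = 0.
Possible rational roots are divisors of 1. Testing z = 1 gives 0, so (z - 1) is a factor.
Divide: z^3 - 2z + 1 = (z - 1)(z^2 + z - 1).
Apply the quadratic formula to z^2 + z - 1 = 0: z = (-1 +/- sqrt(5))/2, i.e. z ~= 0.618 or z ~= -1.618.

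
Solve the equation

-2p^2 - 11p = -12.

p = -6.4327 or p = 0.9327

Rearrange to standard form: -2p^2 - 11p + 12 = 0.
Discriminant: (-11)^2 - 4*(-2)*12 = 217.
Quadratic formula: p = (11 +/- sqrt(217)) / (-4).
So p = -sqrt(217)/4 - 11/4 ~= -6.4327 or p = -11/4 + sqrt(217)/4 ~= 0.9327.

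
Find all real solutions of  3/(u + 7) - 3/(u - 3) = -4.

u = -7.7009 or u = 3.7009

Multiply both sides by (u + 7)(u - 3):
3(u - 3) - 3(u + 7) = -4(u + 7)(u - 3).
Expand and collect terms: -4u^2 - 16u + 114 = 0.
By the quadratic formula, u = (16 +/- sqrt(2080)) / -8, so u ~= -7.7009 or u ~= 3.7009.
Neither value makes a denominator zero (u != -7, u != 3), so both are valid.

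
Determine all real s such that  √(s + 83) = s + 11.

Square both sides: s + 83 = (s + 11)².
Expand and rearrange: s² + 21s + 38 = 0.
Solving gives s = -2 or s = -19.
Check each candidate in the original equation:
  s = -2: √(81) = 9, while s + 11 = 9 — valid.
  s = -19: √(64) = 8, while s + 11 = -8 — extraneous.

s = -2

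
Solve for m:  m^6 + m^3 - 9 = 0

m = -1.5243 or m = 1.3647

Let u = m^3. The equation becomes u^2 + u - 9 = 0.
By the quadratic formula, u = -1/2 + sqrt(37)/2 or u = -sqrt(37)/2 - 1/2.
m^3 = -1/2 + sqrt(37)/2 gives m = (-1/2 + sqrt(37)/2)^(1/3) ~= 1.3647.
m^3 = -sqrt(37)/2 - 1/2 gives m = -(1/2 + sqrt(37)/2)^(1/3) ~= -1.5243.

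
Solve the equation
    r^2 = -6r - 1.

Rearrange to standard form: r^2 + 6r + 1 = 0.
Discriminant: (6)^2 - 4*1*1 = 32.
Quadratic formula: r = (-6 +/- sqrt(32)) / 2.
So r = -3 + 2*sqrt(2) ~= -0.1716 or r = -3 - 2*sqrt(2) ~= -5.8284.

r = -5.8284 or r = -0.1716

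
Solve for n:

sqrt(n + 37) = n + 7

Square both sides: n + 37 = (n + 7)^2.
Expand and rearrange: n^2 + 13n + 12 = 0.
Solving gives n = -1 or n = -12.
Check each candidate in the original equation:
  n = -1: sqrt(36) = 6, while n + 7 = 6 — valid.
  n = -12: sqrt(25) = 5, while n + 7 = -5 — extraneous.

n = -1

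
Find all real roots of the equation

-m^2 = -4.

m = -2 or m = 2

Bring every term to one side: -m^2 + 4 = 0.
Factor: -1(m + 2)(m - 2) = 0.
So m = -2 or m = 2.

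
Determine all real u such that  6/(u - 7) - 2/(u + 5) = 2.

u = -5.8102 or u = 9.8102

Multiply both sides by (u - 7)(u + 5):
6(u + 5) - 2(u - 7) = 2(u - 7)(u + 5).
Expand and collect terms: 2u² - 8u - 114 = 0.
By the quadratic formula, u = (8 ± √976) / 4, so u ≈ 9.8102 or u ≈ -5.8102.
Neither value makes a denominator zero (u ≠ 7, u ≠ -5), so both are valid.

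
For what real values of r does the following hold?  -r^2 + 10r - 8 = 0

r = 0.8769 or r = 9.1231

Discriminant: (10)^2 - 4*(-1)*(-8) = 68.
Quadratic formula: r = (-10 +/- sqrt(68)) / (-2).
So r = 5 - sqrt(17) ~= 0.8769 or r = sqrt(17) + 5 ~= 9.1231.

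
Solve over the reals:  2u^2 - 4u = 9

u = -1.3452 or u = 3.3452

Rearrange to standard form: 2u^2 - 4u - 9 = 0.
Discriminant: (-4)^2 - 4*2*(-9) = 88.
Quadratic formula: u = (4 +/- sqrt(88)) / 4.
So u = 1 + sqrt(22)/2 ~= 3.3452 or u = 1 - sqrt(22)/2 ~= -1.3452.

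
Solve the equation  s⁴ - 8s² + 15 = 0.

Let u = s². The equation becomes u² - 8u + 15 = 0.
Factor: (u - 3)(u - 5) = 0, so u = 3 or u = 5.
s² = 3 gives s = ±√(3) ≈ ±1.7321.
s² = 5 gives s = ±√(5) ≈ ±2.2361.

s = -2.2361 or s = -1.7321 or s = 1.7321 or s = 2.2361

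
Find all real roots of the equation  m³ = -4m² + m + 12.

m = -3 or m = -2.5616 or m = 1.5616

Rearrange: m³ + 4m² - m - 12 = 0.
Possible rational roots are divisors of -12. Testing m = -3 gives 0, so (m + 3) is a factor.
Divide: m³ + 4m² - m - 12 = (m + 3)(m² + m - 4).
Apply the quadratic formula to m² + m - 4 = 0: m = (-1 ± √17)/2, i.e. m ≈ 1.5616 or m ≈ -2.5616.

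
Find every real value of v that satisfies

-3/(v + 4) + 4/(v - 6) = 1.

Multiply both sides by (v + 4)(v - 6):
-3(v - 6) + 4(v + 4) = (v + 4)(v - 6).
Expand and collect terms: v^2 - 3v - 58 = 0.
By the quadratic formula, v = (3 +/- sqrt(241)) / 2, so v ~= 9.2621 or v ~= -6.2621.
Neither value makes a denominator zero (v != -4, v != 6), so both are valid.

v = -6.2621 or v = 9.2621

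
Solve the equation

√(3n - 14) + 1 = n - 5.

Isolate the radical: √(3n - 14) = n - 6.
Square both sides: 3n - 14 = (n - 6)².
Expand and rearrange: n² - 15n + 50 = 0.
Solving gives n = 10 or n = 5.
Check each candidate in the original equation:
  n = 10: √(16) = 4, while n - 6 = 4 — valid.
  n = 5: √(1) = 1, while n - 6 = -1 — extraneous.

n = 10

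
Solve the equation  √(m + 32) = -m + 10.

Square both sides: m + 32 = (-m + 10)².
Expand and rearrange: m² - 21m + 68 = 0.
Solving gives m = 17 or m = 4.
Check each candidate in the original equation:
  m = 17: √(49) = 7, while -m + 10 = -7 — extraneous.
  m = 4: √(36) = 6, while -m + 10 = 6 — valid.

m = 4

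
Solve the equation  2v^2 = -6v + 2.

Rearrange to standard form: 2v^2 + 6v - 2 = 0.
Discriminant: (6)^2 - 4*2*(-2) = 52.
Quadratic formula: v = (-6 +/- sqrt(52)) / 4.
So v = -3/2 + sqrt(13)/2 ~= 0.3028 or v = -sqrt(13)/2 - 3/2 ~= -3.3028.

v = -3.3028 or v = 0.3028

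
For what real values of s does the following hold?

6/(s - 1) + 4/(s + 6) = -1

s = -13 or s = -2

Multiply both sides by (s - 1)(s + 6):
6(s + 6) + 4(s - 1) = -(s - 1)(s + 6).
Expand and collect terms: -s^2 - 15s - 26 = 0.
Factor or apply the quadratic formula: s = -13 or s = -2.
Neither value makes a denominator zero (s != 1, s != -6), so both are valid.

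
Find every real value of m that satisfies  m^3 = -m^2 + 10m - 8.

m = -4 or m = 1 or m = 2

Rearrange: m^3 + m^2 - 10m + 8 = 0.
Possible rational roots are divisors of 8. Testing m = 2 gives 0, so (m - 2) is a factor.
Divide: m^3 + m^2 - 10m + 8 = (m - 2)(m^2 + 3m - 4).
Factor the quadratic: m = 1 or m = -4.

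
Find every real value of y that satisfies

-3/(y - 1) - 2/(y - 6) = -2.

y = 2.1883 or y = 7.3117

Multiply both sides by (y - 1)(y - 6):
-3(y - 6) - 2(y - 1) = -2(y - 1)(y - 6).
Expand and collect terms: -2y² + 19y - 32 = 0.
By the quadratic formula, y = (-19 ± √105) / -4, so y ≈ 2.1883 or y ≈ 7.3117.
Neither value makes a denominator zero (y ≠ 1, y ≠ 6), so both are valid.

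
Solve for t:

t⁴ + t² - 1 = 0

Let u = t². The equation becomes u² + u - 1 = 0.
By the quadratic formula, u = -1/2 + √(5)/2 or u = -√(5)/2 - 1/2.
t² = -1/2 + √(5)/2 gives t = ±√(-1/2 + √(5)/2) ≈ ±0.7862.
t² = -√(5)/2 - 1/2 < 0 has no real solution.

t = -0.7862 or t = 0.7862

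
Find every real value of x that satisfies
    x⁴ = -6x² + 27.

Let u = x². The equation becomes u² + 6u - 27 = 0.
Factor: (u - 3)(u + 9) = 0, so u = 3 or u = -9.
x² = 3 gives x = ±√(3) ≈ ±1.7321.
x² = -9 < 0 has no real solution.

x = -1.7321 or x = 1.7321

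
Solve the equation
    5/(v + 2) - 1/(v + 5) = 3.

Multiply both sides by (v + 2)(v + 5):
5(v + 5) - (v + 2) = 3(v + 2)(v + 5).
Expand and collect terms: 3v² + 17v + 7 = 0.
By the quadratic formula, v = (-17 ± √205) / 6, so v ≈ -0.447 or v ≈ -5.2196.
Neither value makes a denominator zero (v ≠ -2, v ≠ -5), so both are valid.

v = -5.2196 or v = -0.447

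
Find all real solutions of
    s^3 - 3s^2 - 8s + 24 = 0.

Possible rational roots are divisors of 24. Testing s = 3 gives 0, so (s - 3) is a factor.
Divide: s^3 - 3s^2 - 8s + 24 = (s - 3)(s^2 - 8).
Apply the quadratic formula to s^2 - 8 = 0: s = (0 +/- sqrt(32))/2, i.e. s ~= 2.8284 or s ~= -2.8284.

s = -2.8284 or s = 2.8284 or s = 3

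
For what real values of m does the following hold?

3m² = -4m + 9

Rearrange to standard form: 3m² + 4m - 9 = 0.
Discriminant: (4)² − 4·3·(-9) = 124.
Quadratic formula: m = (-4 ± √124) / 6.
So m = -2/3 + √(31)/3 ≈ 1.1893 or m = -√(31)/3 - 2/3 ≈ -2.5226.

m = -2.5226 or m = 1.1893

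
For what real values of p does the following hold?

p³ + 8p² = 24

p = -7.5826 or p = -2 or p = 1.5826

Rearrange: p³ + 8p² - 24 = 0.
Possible rational roots are divisors of -24. Testing p = -2 gives 0, so (p + 2) is a factor.
Divide: p³ + 8p² - 24 = (p + 2)(p² + 6p - 12).
Apply the quadratic formula to p² + 6p - 12 = 0: p = (-6 ± √84)/2, i.e. p ≈ 1.5826 or p ≈ -7.5826.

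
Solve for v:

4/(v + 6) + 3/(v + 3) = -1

Multiply both sides by (v + 6)(v + 3):
4(v + 3) + 3(v + 6) = -(v + 6)(v + 3).
Expand and collect terms: -v² - 16v - 48 = 0.
Factor or apply the quadratic formula: v = -12 or v = -4.
Neither value makes a denominator zero (v ≠ -6, v ≠ -3), so both are valid.

v = -12 or v = -4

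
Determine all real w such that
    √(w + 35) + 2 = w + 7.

w = 1

Isolate the radical: √(w + 35) = w + 5.
Square both sides: w + 35 = (w + 5)².
Expand and rearrange: w² + 9w - 10 = 0.
Solving gives w = 1 or w = -10.
Check each candidate in the original equation:
  w = 1: √(36) = 6, while w + 5 = 6 — valid.
  w = -10: √(25) = 5, while w + 5 = -5 — extraneous.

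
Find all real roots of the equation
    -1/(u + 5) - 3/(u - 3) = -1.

Multiply both sides by (u + 5)(u - 3):
-(u - 3) - 3(u + 5) = -(u + 5)(u - 3).
Expand and collect terms: -u² + 2u + 27 = 0.
By the quadratic formula, u = (-2 ± √112) / -2, so u ≈ -4.2915 or u ≈ 6.2915.
Neither value makes a denominator zero (u ≠ -5, u ≠ 3), so both are valid.

u = -4.2915 or u = 6.2915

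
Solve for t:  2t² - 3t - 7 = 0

t = -1.2656 or t = 2.7656

Discriminant: (-3)² − 4·2·(-7) = 65.
Quadratic formula: t = (3 ± √65) / 4.
So t = 3/4 + √(65)/4 ≈ 2.7656 or t = 3/4 - √(65)/4 ≈ -1.2656.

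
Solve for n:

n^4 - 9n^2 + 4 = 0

n = -2.9208 or n = -0.6847 or n = 0.6847 or n = 2.9208

Let u = n^2. The equation becomes u^2 - 9u + 4 = 0.
By the quadratic formula, u = sqrt(65)/2 + 9/2 or u = 9/2 - sqrt(65)/2.
n^2 = sqrt(65)/2 + 9/2 gives n = +/-sqrt(sqrt(65)/2 + 9/2) ~= +/-2.9208.
n^2 = 9/2 - sqrt(65)/2 gives n = +/-sqrt(9/2 - sqrt(65)/2) ~= +/-0.6847.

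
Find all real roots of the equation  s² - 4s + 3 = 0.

s = 1 or s = 3

Factor: (s - 1)(s - 3) = 0.
So s = 1 or s = 3.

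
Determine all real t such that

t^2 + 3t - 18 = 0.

Factor: (t - 3)(t + 6) = 0.
So t = 3 or t = -6.

t = -6 or t = 3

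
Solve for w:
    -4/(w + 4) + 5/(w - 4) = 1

Multiply both sides by (w + 4)(w - 4):
-4(w - 4) + 5(w + 4) = (w + 4)(w - 4).
Expand and collect terms: w^2 - w - 52 = 0.
By the quadratic formula, w = (1 +/- sqrt(209)) / 2, so w ~= 7.7284 or w ~= -6.7284.
Neither value makes a denominator zero (w != -4, w != 4), so both are valid.

w = -6.7284 or w = 7.7284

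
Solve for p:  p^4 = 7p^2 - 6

Let u = p^2. The equation becomes u^2 - 7u + 6 = 0.
Factor: (u - 1)(u - 6) = 0, so u = 1 or u = 6.
p^2 = 1 gives p = +/-1.
p^2 = 6 gives p = +/-sqrt(6) ~= +/-2.4495.

p = -2.4495 or p = -1 or p = 1 or p = 2.4495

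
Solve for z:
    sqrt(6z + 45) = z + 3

Square both sides: 6z + 45 = (z + 3)^2.
Expand and rearrange: z^2 - 36 = 0.
Solving gives z = 6 or z = -6.
Check each candidate in the original equation:
  z = 6: sqrt(81) = 9, while z + 3 = 9 — valid.
  z = -6: sqrt(9) = 3, while z + 3 = -3 — extraneous.

z = 6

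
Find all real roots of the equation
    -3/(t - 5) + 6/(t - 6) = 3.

Multiply both sides by (t - 5)(t - 6):
-3(t - 6) + 6(t - 5) = 3(t - 5)(t - 6).
Expand and collect terms: 3t^2 - 36t + 102 = 0.
By the quadratic formula, t = (36 +/- sqrt(72)) / 6, so t ~= 7.4142 or t ~= 4.5858.
Neither value makes a denominator zero (t != 5, t != 6), so both are valid.

t = 4.5858 or t = 7.4142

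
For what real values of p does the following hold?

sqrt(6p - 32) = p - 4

p = 6 or p = 8

Square both sides: 6p - 32 = (p - 4)^2.
Expand and rearrange: p^2 - 14p + 48 = 0.
Solving gives p = 8 or p = 6.
Check each candidate in the original equation:
  p = 8: sqrt(16) = 4, while p - 4 = 4 — valid.
  p = 6: sqrt(4) = 2, while p - 4 = 2 — valid.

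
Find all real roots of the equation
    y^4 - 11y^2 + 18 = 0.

Let u = y^2. The equation becomes u^2 - 11u + 18 = 0.
Factor: (u - 2)(u - 9) = 0, so u = 2 or u = 9.
y^2 = 2 gives y = +/-sqrt(2) ~= +/-1.4142.
y^2 = 9 gives y = +/-3.

y = -3 or y = -1.4142 or y = 1.4142 or y = 3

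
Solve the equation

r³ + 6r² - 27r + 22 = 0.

r = -9.1962 or r = 1.1962 or r = 2

Possible rational roots are divisors of 22. Testing r = 2 gives 0, so (r - 2) is a factor.
Divide: r³ + 6r² - 27r + 22 = (r - 2)(r² + 8r - 11).
Apply the quadratic formula to r² + 8r - 11 = 0: r = (-8 ± √108)/2, i.e. r ≈ 1.1962 or r ≈ -9.1962.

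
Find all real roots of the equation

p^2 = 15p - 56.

Bring every term to one side: p^2 - 15p + 56 = 0.
Factor: (p - 8)(p - 7) = 0.
So p = 8 or p = 7.

p = 7 or p = 8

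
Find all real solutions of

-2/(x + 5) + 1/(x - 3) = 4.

Multiply both sides by (x + 5)(x - 3):
-2(x - 3) + (x + 5) = 4(x + 5)(x - 3).
Expand and collect terms: 4x² + 9x - 71 = 0.
By the quadratic formula, x = (-9 ± √1217) / 8, so x ≈ 3.2357 or x ≈ -5.4857.
Neither value makes a denominator zero (x ≠ -5, x ≠ 3), so both are valid.

x = -5.4857 or x = 3.2357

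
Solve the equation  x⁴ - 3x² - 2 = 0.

x = -1.8872 or x = 1.8872

Let u = x². The equation becomes u² - 3u - 2 = 0.
By the quadratic formula, u = 3/2 + √(17)/2 or u = 3/2 - √(17)/2.
x² = 3/2 + √(17)/2 gives x = ±√(3/2 + √(17)/2) ≈ ±1.8872.
x² = 3/2 - √(17)/2 < 0 has no real solution.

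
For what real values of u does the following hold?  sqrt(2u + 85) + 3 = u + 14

u = -2

Isolate the radical: sqrt(2u + 85) = u + 11.
Square both sides: 2u + 85 = (u + 11)^2.
Expand and rearrange: u^2 + 20u + 36 = 0.
Solving gives u = -2 or u = -18.
Check each candidate in the original equation:
  u = -2: sqrt(81) = 9, while u + 11 = 9 — valid.
  u = -18: sqrt(49) = 7, while u + 11 = -7 — extraneous.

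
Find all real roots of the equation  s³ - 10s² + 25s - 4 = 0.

Possible rational roots are divisors of -4. Testing s = 4 gives 0, so (s - 4) is a factor.
Divide: s³ - 10s² + 25s - 4 = (s - 4)(s² - 6s + 1).
Apply the quadratic formula to s² - 6s + 1 = 0: s = (6 ± √32)/2, i.e. s ≈ 5.8284 or s ≈ 0.1716.

s = 0.1716 or s = 4 or s = 5.8284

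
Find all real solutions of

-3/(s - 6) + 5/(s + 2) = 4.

s = -0.5895 or s = 5.0895

Multiply both sides by (s - 6)(s + 2):
-3(s + 2) + 5(s - 6) = 4(s - 6)(s + 2).
Expand and collect terms: 4s^2 - 18s - 12 = 0.
By the quadratic formula, s = (18 +/- sqrt(516)) / 8, so s ~= 5.0895 or s ~= -0.5895.
Neither value makes a denominator zero (s != 6, s != -2), so both are valid.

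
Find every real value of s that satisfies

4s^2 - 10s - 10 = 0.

Discriminant: (-10)^2 - 4*4*(-10) = 260.
Quadratic formula: s = (10 +/- sqrt(260)) / 8.
So s = 5/4 + sqrt(65)/4 ~= 3.2656 or s = 5/4 - sqrt(65)/4 ~= -0.7656.

s = -0.7656 or s = 3.2656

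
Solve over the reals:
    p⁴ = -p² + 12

p = -1.7321 or p = 1.7321

Let u = p². The equation becomes u² + u - 12 = 0.
Factor: (u + 4)(u - 3) = 0, so u = -4 or u = 3.
p² = -4 < 0 has no real solution.
p² = 3 gives p = ±√(3) ≈ ±1.7321.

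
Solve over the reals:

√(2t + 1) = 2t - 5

Square both sides: 2t + 1 = (2t - 5)².
Expand and rearrange: 4t² - 22t + 24 = 0.
Solving gives t = 4 or t = 1.5.
Check each candidate in the original equation:
  t = 4: √(9) = 3, while 2t - 5 = 3 — valid.
  t = 1.5: √(4) = 2, while 2t - 5 = -2 — extraneous.

t = 4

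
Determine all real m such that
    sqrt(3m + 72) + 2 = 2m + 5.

Isolate the radical: sqrt(3m + 72) = 2m + 3.
Square both sides: 3m + 72 = (2m + 3)^2.
Expand and rearrange: 4m^2 + 9m - 63 = 0.
Solving gives m = 3 or m = -5.25.
Check each candidate in the original equation:
  m = 3: sqrt(81) = 9, while 2m + 3 = 9 — valid.
  m = -5.25: sqrt(56.25) = 7.5, while 2m + 3 = -7.5 — extraneous.

m = 3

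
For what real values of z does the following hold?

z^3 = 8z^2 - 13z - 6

Rearrange: z^3 - 8z^2 + 13z + 6 = 0.
Possible rational roots are divisors of 6. Testing z = 3 gives 0, so (z - 3) is a factor.
Divide: z^3 - 8z^2 + 13z + 6 = (z - 3)(z^2 - 5z - 2).
Apply the quadratic formula to z^2 - 5z - 2 = 0: z = (5 +/- sqrt(33))/2, i.e. z ~= 5.3723 or z ~= -0.3723.

z = -0.3723 or z = 3 or z = 5.3723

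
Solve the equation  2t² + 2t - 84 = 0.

t = -7 or t = 6

Factor: 2(t + 7)(t - 6) = 0.
So t = -7 or t = 6.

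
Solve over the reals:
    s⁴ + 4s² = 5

s = -1 or s = 1

Let u = s². The equation becomes u² + 4u - 5 = 0.
Factor: (u + 5)(u - 1) = 0, so u = -5 or u = 1.
s² = -5 < 0 has no real solution.
s² = 1 gives s = ±1.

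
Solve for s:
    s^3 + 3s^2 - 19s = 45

Rearrange: s^3 + 3s^2 - 19s - 45 = 0.
Possible rational roots are divisors of -45. Testing s = -5 gives 0, so (s + 5) is a factor.
Divide: s^3 + 3s^2 - 19s - 45 = (s + 5)(s^2 - 2s - 9).
Apply the quadratic formula to s^2 - 2s - 9 = 0: s = (2 +/- sqrt(40))/2, i.e. s ~= 4.1623 or s ~= -2.1623.

s = -5 or s = -2.1623 or s = 4.1623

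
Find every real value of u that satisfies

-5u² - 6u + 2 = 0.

Discriminant: (-6)² − 4·(-5)·2 = 76.
Quadratic formula: u = (6 ± √76) / (-10).
So u = -√(19)/5 - 3/5 ≈ -1.4718 or u = -3/5 + √(19)/5 ≈ 0.2718.

u = -1.4718 or u = 0.2718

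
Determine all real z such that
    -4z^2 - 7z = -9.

z = -2.6116 or z = 0.8616

Rearrange to standard form: -4z^2 - 7z + 9 = 0.
Discriminant: (-7)^2 - 4*(-4)*9 = 193.
Quadratic formula: z = (7 +/- sqrt(193)) / (-8).
So z = -sqrt(193)/8 - 7/8 ~= -2.6116 or z = -7/8 + sqrt(193)/8 ~= 0.8616.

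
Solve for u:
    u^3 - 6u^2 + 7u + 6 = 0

u = -0.5616 or u = 3 or u = 3.5616

Possible rational roots are divisors of 6. Testing u = 3 gives 0, so (u - 3) is a factor.
Divide: u^3 - 6u^2 + 7u + 6 = (u - 3)(u^2 - 3u - 2).
Apply the quadratic formula to u^2 - 3u - 2 = 0: u = (3 +/- sqrt(17))/2, i.e. u ~= 3.5616 or u ~= -0.5616.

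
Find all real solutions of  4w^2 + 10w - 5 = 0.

w = -2.9271 or w = 0.4271

Discriminant: (10)^2 - 4*4*(-5) = 180.
Quadratic formula: w = (-10 +/- sqrt(180)) / 8.
So w = -5/4 + 3*sqrt(5)/4 ~= 0.4271 or w = -3*sqrt(5)/4 - 5/4 ~= -2.9271.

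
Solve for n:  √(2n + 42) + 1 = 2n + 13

n = -3

Isolate the radical: √(2n + 42) = 2n + 12.
Square both sides: 2n + 42 = (2n + 12)².
Expand and rearrange: 4n² + 46n + 102 = 0.
Solving gives n = -3 or n = -8.5.
Check each candidate in the original equation:
  n = -3: √(36) = 6, while 2n + 12 = 6 — valid.
  n = -8.5: √(25) = 5, while 2n + 12 = -5 — extraneous.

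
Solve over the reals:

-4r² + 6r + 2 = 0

r = -0.2808 or r = 1.7808

Discriminant: (6)² − 4·(-4)·2 = 68.
Quadratic formula: r = (-6 ± √68) / (-8).
So r = 3/4 - √(17)/4 ≈ -0.2808 or r = 3/4 + √(17)/4 ≈ 1.7808.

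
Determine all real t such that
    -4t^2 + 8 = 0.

Discriminant: (0)^2 - 4*(-4)*8 = 128.
Quadratic formula: t = (0 +/- sqrt(128)) / (-8).
So t = -sqrt(2) ~= -1.4142 or t = sqrt(2) ~= 1.4142.

t = -1.4142 or t = 1.4142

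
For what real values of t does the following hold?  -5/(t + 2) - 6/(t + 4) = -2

Multiply both sides by (t + 2)(t + 4):
-5(t + 4) - 6(t + 2) = -2(t + 2)(t + 4).
Expand and collect terms: -2t^2 - t + 16 = 0.
By the quadratic formula, t = (1 +/- sqrt(129)) / -4, so t ~= -3.0895 or t ~= 2.5895.
Neither value makes a denominator zero (t != -2, t != -4), so both are valid.

t = -3.0895 or t = 2.5895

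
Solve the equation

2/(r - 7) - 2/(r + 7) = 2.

Multiply both sides by (r - 7)(r + 7):
2(r + 7) - 2(r - 7) = 2(r - 7)(r + 7).
Expand and collect terms: 2r^2 - 126 = 0.
By the quadratic formula, r = (0 +/- sqrt(1008)) / 4, so r ~= 7.9373 or r ~= -7.9373.
Neither value makes a denominator zero (r != 7, r != -7), so both are valid.

r = -7.9373 or r = 7.9373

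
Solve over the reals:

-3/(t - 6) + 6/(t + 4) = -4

t = -5.4075 or t = 6.6575

Multiply both sides by (t - 6)(t + 4):
-3(t + 4) + 6(t - 6) = -4(t - 6)(t + 4).
Expand and collect terms: -4t^2 + 5t + 144 = 0.
By the quadratic formula, t = (-5 +/- sqrt(2329)) / -8, so t ~= -5.4075 or t ~= 6.6575.
Neither value makes a denominator zero (t != 6, t != -4), so both are valid.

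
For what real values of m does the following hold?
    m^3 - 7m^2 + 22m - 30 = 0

m = 3

Possible rational roots are divisors of -30. Testing m = 3 gives 0, so (m - 3) is a factor.
Divide: m^3 - 7m^2 + 22m - 30 = (m - 3)(m^2 - 4m + 10).
The quadratic m^2 - 4m + 10 has discriminant -24 < 0, so no further real roots.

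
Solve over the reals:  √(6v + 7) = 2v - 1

v = 3

Square both sides: 6v + 7 = (2v - 1)².
Expand and rearrange: 4v² - 10v - 6 = 0.
Solving gives v = 3 or v = -0.5.
Check each candidate in the original equation:
  v = 3: √(25) = 5, while 2v - 1 = 5 — valid.
  v = -0.5: √(4) = 2, while 2v - 1 = -2 — extraneous.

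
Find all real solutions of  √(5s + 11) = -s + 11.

s = 5

Square both sides: 5s + 11 = (-s + 11)².
Expand and rearrange: s² - 27s + 110 = 0.
Solving gives s = 22 or s = 5.
Check each candidate in the original equation:
  s = 22: √(121) = 11, while -s + 11 = -11 — extraneous.
  s = 5: √(36) = 6, while -s + 11 = 6 — valid.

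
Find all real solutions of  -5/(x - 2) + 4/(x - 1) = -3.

Multiply both sides by (x - 2)(x - 1):
-5(x - 1) + 4(x - 2) = -3(x - 2)(x - 1).
Expand and collect terms: -3x^2 + 10x - 3 = 0.
Factor or apply the quadratic formula: x = 0.3333 or x = 3.
Neither value makes a denominator zero (x != 2, x != 1), so both are valid.

x = 0.3333 or x = 3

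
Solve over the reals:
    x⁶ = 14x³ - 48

Let u = x³. The equation becomes u² - 14u + 48 = 0.
Factor: (u - 6)(u - 8) = 0, so u = 6 or u = 8.
x³ = 6 gives x = ∛(6) ≈ 1.8171.
x³ = 8 gives x = 2.

x = 1.8171 or x = 2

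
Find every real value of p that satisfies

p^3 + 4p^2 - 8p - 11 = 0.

Possible rational roots are divisors of -11. Testing p = -1 gives 0, so (p + 1) is a factor.
Divide: p^3 + 4p^2 - 8p - 11 = (p + 1)(p^2 + 3p - 11).
Apply the quadratic formula to p^2 + 3p - 11 = 0: p = (-3 +/- sqrt(53))/2, i.e. p ~= 2.1401 or p ~= -5.1401.

p = -5.1401 or p = -1 or p = 2.1401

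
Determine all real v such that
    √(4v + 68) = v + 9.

Square both sides: 4v + 68 = (v + 9)².
Expand and rearrange: v² + 14v + 13 = 0.
Solving gives v = -1 or v = -13.
Check each candidate in the original equation:
  v = -1: √(64) = 8, while v + 9 = 8 — valid.
  v = -13: √(16) = 4, while v + 9 = -4 — extraneous.

v = -1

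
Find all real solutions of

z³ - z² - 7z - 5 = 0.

z = -1.4495 or z = -1 or z = 3.4495

Possible rational roots are divisors of -5. Testing z = -1 gives 0, so (z + 1) is a factor.
Divide: z³ - z² - 7z - 5 = (z + 1)(z² - 2z - 5).
Apply the quadratic formula to z² - 2z - 5 = 0: z = (2 ± √24)/2, i.e. z ≈ 3.4495 or z ≈ -1.4495.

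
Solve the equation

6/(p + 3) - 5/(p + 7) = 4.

Multiply both sides by (p + 3)(p + 7):
6(p + 7) - 5(p + 3) = 4(p + 3)(p + 7).
Expand and collect terms: 4p^2 + 39p + 57 = 0.
By the quadratic formula, p = (-39 +/- sqrt(609)) / 8, so p ~= -1.7903 or p ~= -7.9597.
Neither value makes a denominator zero (p != -3, p != -7), so both are valid.

p = -7.9597 or p = -1.7903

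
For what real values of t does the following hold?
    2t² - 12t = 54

Bring every term to one side: 2t² - 12t - 54 = 0.
Factor: 2(t + 3)(t - 9) = 0.
So t = -3 or t = 9.

t = -3 or t = 9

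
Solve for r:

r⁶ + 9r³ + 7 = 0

r = -2.0116 or r = -0.9509

Let u = r³. The equation becomes u² + 9u + 7 = 0.
By the quadratic formula, u = -9/2 + √(53)/2 or u = -9/2 - √(53)/2.
r³ = -9/2 + √(53)/2 gives r = -∛(9/2 - √(53)/2) ≈ -0.9509.
r³ = -9/2 - √(53)/2 gives r = -∛(√(53)/2 + 9/2) ≈ -2.0116.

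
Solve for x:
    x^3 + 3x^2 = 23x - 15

Rearrange: x^3 + 3x^2 - 23x + 15 = 0.
Possible rational roots are divisors of 15. Testing x = 3 gives 0, so (x - 3) is a factor.
Divide: x^3 + 3x^2 - 23x + 15 = (x - 3)(x^2 + 6x - 5).
Apply the quadratic formula to x^2 + 6x - 5 = 0: x = (-6 +/- sqrt(56))/2, i.e. x ~= 0.7417 or x ~= -6.7417.

x = -6.7417 or x = 0.7417 or x = 3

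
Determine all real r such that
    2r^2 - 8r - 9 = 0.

r = -0.9155 or r = 4.9155

Discriminant: (-8)^2 - 4*2*(-9) = 136.
Quadratic formula: r = (8 +/- sqrt(136)) / 4.
So r = 2 + sqrt(34)/2 ~= 4.9155 or r = 2 - sqrt(34)/2 ~= -0.9155.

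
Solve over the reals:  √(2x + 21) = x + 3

x = 2

Square both sides: 2x + 21 = (x + 3)².
Expand and rearrange: x² + 4x - 12 = 0.
Solving gives x = 2 or x = -6.
Check each candidate in the original equation:
  x = 2: √(25) = 5, while x + 3 = 5 — valid.
  x = -6: √(9) = 3, while x + 3 = -3 — extraneous.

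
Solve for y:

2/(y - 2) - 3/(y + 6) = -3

Multiply both sides by (y - 2)(y + 6):
2(y + 6) - 3(y - 2) = -3(y - 2)(y + 6).
Expand and collect terms: -3y^2 - 11y + 18 = 0.
By the quadratic formula, y = (11 +/- sqrt(337)) / -6, so y ~= -4.8929 or y ~= 1.2263.
Neither value makes a denominator zero (y != 2, y != -6), so both are valid.

y = -4.8929 or y = 1.2263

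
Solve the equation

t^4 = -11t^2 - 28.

No real solutions.

Let u = t^2. The equation becomes u^2 + 11u + 28 = 0.
Factor: (u + 4)(u + 7) = 0, so u = -4 or u = -7.
t^2 = -4 < 0 has no real solution.
t^2 = -7 < 0 has no real solution.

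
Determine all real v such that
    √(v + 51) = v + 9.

v = -2

Square both sides: v + 51 = (v + 9)².
Expand and rearrange: v² + 17v + 30 = 0.
Solving gives v = -2 or v = -15.
Check each candidate in the original equation:
  v = -2: √(49) = 7, while v + 9 = 7 — valid.
  v = -15: √(36) = 6, while v + 9 = -6 — extraneous.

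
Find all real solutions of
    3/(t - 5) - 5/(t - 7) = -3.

t = 4.3897 or t = 8.277

Multiply both sides by (t - 5)(t - 7):
3(t - 7) - 5(t - 5) = -3(t - 5)(t - 7).
Expand and collect terms: -3t^2 + 38t - 109 = 0.
By the quadratic formula, t = (-38 +/- sqrt(136)) / -6, so t ~= 4.3897 or t ~= 8.277.
Neither value makes a denominator zero (t != 5, t != 7), so both are valid.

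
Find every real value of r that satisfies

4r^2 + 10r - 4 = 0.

r = -2.8508 or r = 0.3508

Discriminant: (10)^2 - 4*4*(-4) = 164.
Quadratic formula: r = (-10 +/- sqrt(164)) / 8.
So r = -5/4 + sqrt(41)/4 ~= 0.3508 or r = -sqrt(41)/4 - 5/4 ~= -2.8508.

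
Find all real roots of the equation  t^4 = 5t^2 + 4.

t = -2.3878 or t = 2.3878

Let u = t^2. The equation becomes u^2 - 5u - 4 = 0.
By the quadratic formula, u = 5/2 + sqrt(41)/2 or u = 5/2 - sqrt(41)/2.
t^2 = 5/2 + sqrt(41)/2 gives t = +/-sqrt(5/2 + sqrt(41)/2) ~= +/-2.3878.
t^2 = 5/2 - sqrt(41)/2 < 0 has no real solution.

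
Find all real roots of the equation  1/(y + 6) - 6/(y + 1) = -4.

Multiply both sides by (y + 6)(y + 1):
(y + 1) - 6(y + 6) = -4(y + 6)(y + 1).
Expand and collect terms: -4y² - 23y + 11 = 0.
By the quadratic formula, y = (23 ± √705) / -8, so y ≈ -6.194 or y ≈ 0.444.
Neither value makes a denominator zero (y ≠ -6, y ≠ -1), so both are valid.

y = -6.194 or y = 0.444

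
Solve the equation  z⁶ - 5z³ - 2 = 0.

z = -0.7194 or z = 1.7514

Let u = z³. The equation becomes u² - 5u - 2 = 0.
By the quadratic formula, u = 5/2 + √(33)/2 or u = 5/2 - √(33)/2.
z³ = 5/2 + √(33)/2 gives z = ∛(5/2 + √(33)/2) ≈ 1.7514.
z³ = 5/2 - √(33)/2 gives z = -∛(-5/2 + √(33)/2) ≈ -0.7194.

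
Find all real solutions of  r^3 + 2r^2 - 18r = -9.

r = -5.5414 or r = 0.5414 or r = 3

Rearrange: r^3 + 2r^2 - 18r + 9 = 0.
Possible rational roots are divisors of 9. Testing r = 3 gives 0, so (r - 3) is a factor.
Divide: r^3 + 2r^2 - 18r + 9 = (r - 3)(r^2 + 5r - 3).
Apply the quadratic formula to r^2 + 5r - 3 = 0: r = (-5 +/- sqrt(37))/2, i.e. r ~= 0.5414 or r ~= -5.5414.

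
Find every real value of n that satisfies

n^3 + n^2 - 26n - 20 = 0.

Possible rational roots are divisors of -20. Testing n = 5 gives 0, so (n - 5) is a factor.
Divide: n^3 + n^2 - 26n - 20 = (n - 5)(n^2 + 6n + 4).
Apply the quadratic formula to n^2 + 6n + 4 = 0: n = (-6 +/- sqrt(20))/2, i.e. n ~= -0.7639 or n ~= -5.2361.

n = -5.2361 or n = -0.7639 or n = 5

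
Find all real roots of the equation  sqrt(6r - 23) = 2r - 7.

Square both sides: 6r - 23 = (2r - 7)^2.
Expand and rearrange: 4r^2 - 34r + 72 = 0.
Solving gives r = 4.5 or r = 4.
Check each candidate in the original equation:
  r = 4.5: sqrt(4) = 2, while 2r - 7 = 2 — valid.
  r = 4: sqrt(1) = 1, while 2r - 7 = 1 — valid.

r = 4 or r = 4.5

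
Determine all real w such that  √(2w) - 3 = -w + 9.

Isolate the radical: √(2w) = -w + 12.
Square both sides: 2w = (-w + 12)².
Expand and rearrange: w² - 26w + 144 = 0.
Solving gives w = 18 or w = 8.
Check each candidate in the original equation:
  w = 18: √(36) = 6, while -w + 12 = -6 — extraneous.
  w = 8: √(16) = 4, while -w + 12 = 4 — valid.

w = 8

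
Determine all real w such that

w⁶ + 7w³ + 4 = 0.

Let u = w³. The equation becomes u² + 7u + 4 = 0.
By the quadratic formula, u = -7/2 + √(33)/2 or u = -7/2 - √(33)/2.
w³ = -7/2 + √(33)/2 gives w = -∛(7/2 - √(33)/2) ≈ -0.8562.
w³ = -7/2 - √(33)/2 gives w = -∛(√(33)/2 + 7/2) ≈ -1.854.

w = -1.854 or w = -0.8562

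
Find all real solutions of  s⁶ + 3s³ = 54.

s = -2.0801 or s = 1.8171

Let u = s³. The equation becomes u² + 3u - 54 = 0.
Factor: (u + 9)(u - 6) = 0, so u = -9 or u = 6.
s³ = -9 gives s = -∛(9) ≈ -2.0801.
s³ = 6 gives s = ∛(6) ≈ 1.8171.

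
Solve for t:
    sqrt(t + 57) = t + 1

Square both sides: t + 57 = (t + 1)^2.
Expand and rearrange: t^2 + t - 56 = 0.
Solving gives t = 7 or t = -8.
Check each candidate in the original equation:
  t = 7: sqrt(64) = 8, while t + 1 = 8 — valid.
  t = -8: sqrt(49) = 7, while t + 1 = -7 — extraneous.

t = 7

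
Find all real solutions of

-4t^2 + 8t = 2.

Rearrange to standard form: -4t^2 + 8t - 2 = 0.
Discriminant: (8)^2 - 4*(-4)*(-2) = 32.
Quadratic formula: t = (-8 +/- sqrt(32)) / (-8).
So t = 1 - sqrt(2)/2 ~= 0.2929 or t = sqrt(2)/2 + 1 ~= 1.7071.

t = 0.2929 or t = 1.7071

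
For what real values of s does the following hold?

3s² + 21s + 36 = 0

s = -4 or s = -3

Factor: 3(s + 4)(s + 3) = 0.
So s = -4 or s = -3.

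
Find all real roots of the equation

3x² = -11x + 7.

x = -4.2196 or x = 0.553

Rearrange to standard form: 3x² + 11x - 7 = 0.
Discriminant: (11)² − 4·3·(-7) = 205.
Quadratic formula: x = (-11 ± √205) / 6.
So x = -11/6 + √(205)/6 ≈ 0.553 or x = -√(205)/6 - 11/6 ≈ -4.2196.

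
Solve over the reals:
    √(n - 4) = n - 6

Square both sides: n - 4 = (n - 6)².
Expand and rearrange: n² - 13n + 40 = 0.
Solving gives n = 8 or n = 5.
Check each candidate in the original equation:
  n = 8: √(4) = 2, while n - 6 = 2 — valid.
  n = 5: √(1) = 1, while n - 6 = -1 — extraneous.

n = 8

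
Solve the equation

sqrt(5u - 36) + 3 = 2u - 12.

Isolate the radical: sqrt(5u - 36) = 2u - 15.
Square both sides: 5u - 36 = (2u - 15)^2.
Expand and rearrange: 4u^2 - 65u + 261 = 0.
Solving gives u = 9 or u = 7.25.
Check each candidate in the original equation:
  u = 9: sqrt(9) = 3, while 2u - 15 = 3 — valid.
  u = 7.25: sqrt(0.25) = 0.5, while 2u - 15 = -0.5 — extraneous.

u = 9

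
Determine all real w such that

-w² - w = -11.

Rearrange to standard form: -w² - w + 11 = 0.
Discriminant: (-1)² − 4·(-1)·11 = 45.
Quadratic formula: w = (1 ± √45) / (-2).
So w = -3·√(5)/2 - 1/2 ≈ -3.8541 or w = -1/2 + 3·√(5)/2 ≈ 2.8541.

w = -3.8541 or w = 2.8541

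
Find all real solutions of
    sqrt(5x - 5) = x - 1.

Square both sides: 5x - 5 = (x - 1)^2.
Expand and rearrange: x^2 - 7x + 6 = 0.
Solving gives x = 6 or x = 1.
Check each candidate in the original equation:
  x = 6: sqrt(25) = 5, while x - 1 = 5 — valid.
  x = 1: sqrt(0) = 0, while x - 1 = 0 — valid.

x = 1 or x = 6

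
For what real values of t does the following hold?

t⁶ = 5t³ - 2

t = 0.7597 or t = 1.6585

Let u = t³. The equation becomes u² - 5u + 2 = 0.
By the quadratic formula, u = √(17)/2 + 5/2 or u = 5/2 - √(17)/2.
t³ = √(17)/2 + 5/2 gives t = ∛(√(17)/2 + 5/2) ≈ 1.6585.
t³ = 5/2 - √(17)/2 gives t = ∛(5/2 - √(17)/2) ≈ 0.7597.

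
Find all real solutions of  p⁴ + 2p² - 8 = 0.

p = -1.4142 or p = 1.4142

Let u = p². The equation becomes u² + 2u - 8 = 0.
Factor: (u + 4)(u - 2) = 0, so u = -4 or u = 2.
p² = -4 < 0 has no real solution.
p² = 2 gives p = ±√(2) ≈ ±1.4142.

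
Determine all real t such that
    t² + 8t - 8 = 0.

Discriminant: (8)² − 4·1·(-8) = 96.
Quadratic formula: t = (-8 ± √96) / 2.
So t = -4 + 2·√(6) ≈ 0.899 or t = -2·√(6) - 4 ≈ -8.899.

t = -8.899 or t = 0.899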